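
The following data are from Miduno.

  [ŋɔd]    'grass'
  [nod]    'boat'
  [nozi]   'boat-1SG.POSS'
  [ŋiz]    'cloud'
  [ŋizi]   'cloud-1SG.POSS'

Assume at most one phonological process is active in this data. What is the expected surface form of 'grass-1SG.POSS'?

[ŋɔzi]

In [nod] and [nozi] the final segment of 'boat' alternates: [d] ~ [z].
Compare 'cloud', with invariant [z] in [ŋiz] and [ŋizi]: an analysis with underlying /z/ and a rule producing [d] in isolation would wrongly predict alternation here too.
So /d/ is underlying, and a rule of intervocalic spirantization — voiced stops become fricatives between vowels — gives [z].
The one attested form of 'grass', [ŋɔd], shows underlying /ŋɔd/. Applying the same rule between vowels gives [ŋɔzi].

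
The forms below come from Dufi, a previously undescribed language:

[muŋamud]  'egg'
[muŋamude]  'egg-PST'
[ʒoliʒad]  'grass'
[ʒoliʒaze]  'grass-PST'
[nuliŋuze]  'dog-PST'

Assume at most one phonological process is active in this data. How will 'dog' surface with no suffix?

In [ʒoliʒad] and [ʒoliʒaze] the final segment of 'grass' alternates: [d] ~ [z].
Compare 'egg', with invariant [d] in [muŋamud] and [muŋamude]: an analysis with underlying /d/ and a rule producing [z] before the PST suffix would wrongly predict alternation here too.
The underlying segment must be /z/; voiced fricatives become stops word-finally, yielding [d] there.
From [nuliŋuze] the stem 'dog' is /nuliŋuz/; word-finally this yields [nuliŋud].

[nuliŋud]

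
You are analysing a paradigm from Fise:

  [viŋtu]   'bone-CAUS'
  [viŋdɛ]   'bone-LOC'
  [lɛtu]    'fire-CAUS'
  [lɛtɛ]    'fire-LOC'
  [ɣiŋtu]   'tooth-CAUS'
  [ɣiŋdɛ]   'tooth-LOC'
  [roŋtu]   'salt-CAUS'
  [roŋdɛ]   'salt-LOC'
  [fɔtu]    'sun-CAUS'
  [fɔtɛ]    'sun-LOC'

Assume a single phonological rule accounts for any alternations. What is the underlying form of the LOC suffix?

/-dɛ/

The LOC suffix surfaces as [-dɛ] and [-tɛ], depending on the final segment of the stem.
The CAUS suffix, which begins with [t], is invariant after every stem; so [t] is not altered by any rule here.
So the underlying form is /-dɛ/, and voiced stops become voiceless after a vowel.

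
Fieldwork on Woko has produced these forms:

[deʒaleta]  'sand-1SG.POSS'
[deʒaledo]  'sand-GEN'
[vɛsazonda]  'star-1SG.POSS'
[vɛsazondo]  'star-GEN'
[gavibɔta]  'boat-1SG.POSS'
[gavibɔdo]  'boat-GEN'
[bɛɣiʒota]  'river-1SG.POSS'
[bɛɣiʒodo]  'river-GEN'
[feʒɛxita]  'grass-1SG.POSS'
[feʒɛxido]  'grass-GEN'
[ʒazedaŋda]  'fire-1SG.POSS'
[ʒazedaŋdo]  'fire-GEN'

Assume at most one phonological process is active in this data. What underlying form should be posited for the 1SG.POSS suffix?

/-ta/

The 1SG.POSS morpheme has two allomorphs, [-da] and [-ta].
By contrast the GEN suffix keeps its initial [d] throughout — that segment must be underlying.
The 1SG.POSS suffix is therefore /-ta/ underlyingly, with post-nasal voicing: voiceless stops become voiced after a nasal.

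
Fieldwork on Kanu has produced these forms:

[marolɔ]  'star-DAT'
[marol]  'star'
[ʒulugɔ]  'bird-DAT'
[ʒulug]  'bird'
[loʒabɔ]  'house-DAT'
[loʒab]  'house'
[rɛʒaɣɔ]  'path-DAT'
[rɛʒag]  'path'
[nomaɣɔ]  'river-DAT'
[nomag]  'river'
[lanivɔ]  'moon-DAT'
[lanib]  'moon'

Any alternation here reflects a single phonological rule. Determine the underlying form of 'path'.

/rɛʒaɣ/

In [rɛʒaɣɔ] and [rɛʒag] the final segment of 'path' alternates: [ɣ] ~ [g].
Compare 'bird', with invariant [g] in [ʒulugɔ] and [ʒulug]: an analysis with underlying /g/ and a rule producing [ɣ] before the DAT suffix would wrongly predict alternation here too.
The alternation reflects word-final hardening: voiced fricatives become stops word-finally. /ɣ/ is underlying.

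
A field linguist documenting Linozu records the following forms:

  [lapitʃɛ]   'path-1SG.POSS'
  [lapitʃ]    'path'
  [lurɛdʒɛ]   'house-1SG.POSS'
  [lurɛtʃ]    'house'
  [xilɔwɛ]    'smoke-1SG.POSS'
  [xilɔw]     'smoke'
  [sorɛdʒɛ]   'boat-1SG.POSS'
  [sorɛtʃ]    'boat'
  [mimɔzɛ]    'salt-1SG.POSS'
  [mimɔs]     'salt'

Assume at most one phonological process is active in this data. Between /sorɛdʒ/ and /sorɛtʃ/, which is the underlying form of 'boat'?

The root 'boat' surfaces as [sorɛdʒɛ] and [sorɛtʃ], with a stem-final [dʒ] ~ [tʃ] alternation.
The stem 'path' ([lapitʃɛ], [lapitʃ]) shows [tʃ] unchanged in both environments, so [tʃ] cannot be basic with [dʒ] derived before the 1SG.POSS suffix.
So /dʒ/ is underlying, and a rule of word-final obstruent devoicing — voiced obstruents become voiceless word-finally — gives [tʃ].

/sorɛdʒ/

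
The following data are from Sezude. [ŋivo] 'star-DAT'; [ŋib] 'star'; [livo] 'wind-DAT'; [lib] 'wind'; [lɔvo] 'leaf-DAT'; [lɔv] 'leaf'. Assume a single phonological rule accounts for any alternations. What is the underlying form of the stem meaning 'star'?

In [ŋivo] and [ŋib] the final segment of 'star' alternates: [v] ~ [b].
Compare 'leaf', with invariant [v] in [lɔvo] and [lɔv]: an analysis with underlying /v/ and a rule producing [b] in isolation would wrongly predict alternation here too.
So /b/ is underlying, and a rule of intervocalic spirantization — voiced stops become fricatives between vowels — gives [v].

/ŋib/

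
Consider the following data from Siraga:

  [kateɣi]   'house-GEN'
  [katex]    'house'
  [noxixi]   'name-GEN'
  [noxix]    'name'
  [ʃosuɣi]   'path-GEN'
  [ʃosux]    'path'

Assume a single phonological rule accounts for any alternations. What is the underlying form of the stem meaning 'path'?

'path' shows [ɣ] ~ [x] at the end of the stem ([ʃosuɣi] vs [ʃosux]).
If /x/ were underlying and a rule turned it into [ɣ] before the GEN suffix, 'name' would also alternate; but it has [x] in both [noxixi] and [noxix].
The alternation reflects word-final obstruent devoicing: voiced obstruents become voiceless word-finally. /ɣ/ is underlying.
Hence 'path' is /ʃosuɣ/ underlyingly.

/ʃosuɣ/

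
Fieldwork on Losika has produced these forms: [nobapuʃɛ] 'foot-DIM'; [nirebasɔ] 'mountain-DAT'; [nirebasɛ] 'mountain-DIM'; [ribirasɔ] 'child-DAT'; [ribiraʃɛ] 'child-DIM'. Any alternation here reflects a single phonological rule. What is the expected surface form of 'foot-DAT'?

The root 'child' surfaces as [ribirasɔ] and [ribiraʃɛ], with a stem-final [s] ~ [ʃ] alternation.
If /s/ were underlying and a rule turned it into [ʃ] before the DIM suffix, 'mountain' would also alternate; but it has [s] in both [nirebasɔ] and [nirebasɛ].
Therefore /ʃ/ is basic and [s] is derived by depalatalization (palato-alveolar /ʃ/ becomes [s] when no front vowel follows).
The one attested form of 'foot', [nobapuʃɛ], shows underlying /nobapuʃ/. Applying the same rule when no front vowel follows gives [nobapusɔ].

[nobapusɔ]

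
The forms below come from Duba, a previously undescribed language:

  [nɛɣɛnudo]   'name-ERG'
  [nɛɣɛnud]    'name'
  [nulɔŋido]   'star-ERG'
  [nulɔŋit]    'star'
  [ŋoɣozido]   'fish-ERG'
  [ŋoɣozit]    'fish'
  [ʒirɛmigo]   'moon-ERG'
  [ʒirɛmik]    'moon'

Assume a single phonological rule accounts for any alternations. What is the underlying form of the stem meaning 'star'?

/nulɔŋit/

The root 'star' surfaces as [nulɔŋido] and [nulɔŋit], with a stem-final [d] ~ [t] alternation.
The stem 'name' ([nɛɣɛnudo], [nɛɣɛnud]) shows [d] unchanged in both environments, so [d] cannot be basic with [t] derived in isolation.
The alternation reflects intervocalic voicing: voiceless stops become voiced between vowels. /t/ is underlying.
The underlying form of 'star' is therefore /nulɔŋit/.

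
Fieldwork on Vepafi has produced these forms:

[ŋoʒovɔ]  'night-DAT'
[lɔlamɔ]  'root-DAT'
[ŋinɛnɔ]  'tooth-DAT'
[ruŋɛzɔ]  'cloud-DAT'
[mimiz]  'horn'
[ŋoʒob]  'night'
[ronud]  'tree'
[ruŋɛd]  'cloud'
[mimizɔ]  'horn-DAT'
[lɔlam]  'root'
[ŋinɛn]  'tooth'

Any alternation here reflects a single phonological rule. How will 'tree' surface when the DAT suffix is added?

The stem for 'cloud' ends in [d] in [ruŋɛd] but [z] in [ruŋɛzɔ].
If /z/ were underlying and a rule turned it into [d] in isolation, 'horn' would also alternate; but it has [z] in both [mimiz] and [mimizɔ].
Therefore /d/ is basic and [z] is derived by intervocalic spirantization (voiced stops become fricatives between vowels).
The one attested form of 'tree', [ronud], shows underlying /ronud/. Applying the same rule between vowels gives [ronuzɔ].

[ronuzɔ]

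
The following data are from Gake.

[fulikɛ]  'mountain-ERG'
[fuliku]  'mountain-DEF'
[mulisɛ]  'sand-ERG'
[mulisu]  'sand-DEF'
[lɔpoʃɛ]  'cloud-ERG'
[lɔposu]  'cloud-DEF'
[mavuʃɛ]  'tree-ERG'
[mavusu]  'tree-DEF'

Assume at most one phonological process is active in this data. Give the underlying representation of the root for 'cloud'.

The root 'cloud' surfaces as [lɔpoʃɛ] and [lɔposu], with a stem-final [ʃ] ~ [s] alternation.
The stem 'sand' ([mulisɛ], [mulisu]) shows [s] unchanged in both environments, so [s] cannot be basic with [ʃ] derived before the ERG suffix.
The alternation reflects depalatalization: palato-alveolar /ʃ/ becomes [s] when no front vowel follows. /ʃ/ is underlying.

/lɔpoʃ/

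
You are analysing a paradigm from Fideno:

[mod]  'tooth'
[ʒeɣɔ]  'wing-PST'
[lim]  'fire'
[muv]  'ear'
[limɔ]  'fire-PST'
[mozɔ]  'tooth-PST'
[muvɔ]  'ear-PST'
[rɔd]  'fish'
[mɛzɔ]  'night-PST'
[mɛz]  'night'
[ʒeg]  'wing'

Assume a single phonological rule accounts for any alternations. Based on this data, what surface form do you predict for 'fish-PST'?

The stem for 'tooth' ends in [z] in [mozɔ] but [d] in [mod].
The stem 'night' ([mɛzɔ], [mɛz]) shows [z] unchanged in both environments, so [z] cannot be basic with [d] derived in isolation.
The alternation reflects intervocalic spirantization: voiced stops become fricatives between vowels. /d/ is underlying.
The one attested form of 'fish', [rɔd], shows underlying /rɔd/. Applying the same rule between vowels gives [rɔzɔ].

[rɔzɔ]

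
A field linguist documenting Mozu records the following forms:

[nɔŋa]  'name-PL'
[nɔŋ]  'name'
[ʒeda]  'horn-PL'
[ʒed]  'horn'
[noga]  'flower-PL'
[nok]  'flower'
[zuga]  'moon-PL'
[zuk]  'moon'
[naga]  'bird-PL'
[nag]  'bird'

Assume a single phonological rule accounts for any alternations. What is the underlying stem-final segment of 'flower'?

The root 'flower' surfaces as [noga] and [nok], with a stem-final [g] ~ [k] alternation.
Compare 'bird', with invariant [g] in [naga] and [nag]: an analysis with underlying /g/ and a rule producing [k] in isolation would wrongly predict alternation here too.
So /k/ is underlying, and a rule of intervocalic voicing — voiceless stops become voiced between vowels — gives [g].

/k/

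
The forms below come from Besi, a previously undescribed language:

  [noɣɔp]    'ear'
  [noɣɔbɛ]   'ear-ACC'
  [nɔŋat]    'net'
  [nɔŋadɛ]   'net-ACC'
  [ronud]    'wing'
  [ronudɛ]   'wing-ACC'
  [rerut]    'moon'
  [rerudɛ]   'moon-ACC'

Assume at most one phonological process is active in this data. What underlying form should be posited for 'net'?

The stem for 'net' ends in [t] in [nɔŋat] but [d] in [nɔŋadɛ].
But 'wing' keeps [d] in both environments ([ronud], [ronudɛ]), so there is no rule changing /d/ to [t] in isolation.
The alternation reflects intervocalic voicing: voiceless stops become voiced between vowels. /t/ is underlying.

/nɔŋat/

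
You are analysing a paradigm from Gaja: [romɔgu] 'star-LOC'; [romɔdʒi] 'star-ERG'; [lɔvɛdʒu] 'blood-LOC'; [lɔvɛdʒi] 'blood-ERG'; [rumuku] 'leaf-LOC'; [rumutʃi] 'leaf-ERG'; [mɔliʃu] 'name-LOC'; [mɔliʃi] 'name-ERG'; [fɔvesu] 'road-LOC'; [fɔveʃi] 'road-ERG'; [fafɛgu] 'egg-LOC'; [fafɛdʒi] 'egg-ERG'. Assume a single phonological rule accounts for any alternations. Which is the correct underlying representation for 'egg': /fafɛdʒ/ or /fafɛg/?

The root 'egg' surfaces as [fafɛgu] and [fafɛdʒi], with a stem-final [g] ~ [dʒ] alternation.
The stem 'blood' ([lɔvɛdʒu], [lɔvɛdʒi]) shows [dʒ] unchanged in both environments, so [dʒ] cannot be basic with [g] derived before the LOC suffix.
So /g/ is underlying, and a rule of palatalization before a front vowel — /k/, /g/ and /s/ become palato-alveolar [tʃ], [dʒ] and [ʃ] before a front vowel — gives [dʒ].

/fafɛg/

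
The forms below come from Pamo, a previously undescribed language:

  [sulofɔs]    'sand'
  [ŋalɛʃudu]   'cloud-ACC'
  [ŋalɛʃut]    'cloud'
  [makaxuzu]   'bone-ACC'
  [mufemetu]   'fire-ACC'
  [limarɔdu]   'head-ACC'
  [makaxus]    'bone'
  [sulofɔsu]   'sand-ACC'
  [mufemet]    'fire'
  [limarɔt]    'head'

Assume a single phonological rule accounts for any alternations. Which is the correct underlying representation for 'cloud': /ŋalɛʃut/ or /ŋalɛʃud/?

/ŋalɛʃud/

'cloud' shows [t] ~ [d] at the end of the stem ([ŋalɛʃut] vs [ŋalɛʃudu]).
But 'fire' keeps [t] in both environments ([mufemet], [mufemetu]), so there is no rule changing /t/ to [d] before the ACC suffix.
The alternation reflects word-final obstruent devoicing: voiced obstruents become voiceless word-finally. /d/ is underlying.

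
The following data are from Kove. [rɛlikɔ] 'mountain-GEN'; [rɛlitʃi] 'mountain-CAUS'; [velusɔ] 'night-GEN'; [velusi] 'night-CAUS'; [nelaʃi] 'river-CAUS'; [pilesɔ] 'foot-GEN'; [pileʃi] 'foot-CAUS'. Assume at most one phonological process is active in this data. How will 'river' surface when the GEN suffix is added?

[nelasɔ]

In [pilesɔ] and [pileʃi] the final segment of 'foot' alternates: [s] ~ [ʃ].
The stem 'night' ([velusɔ], [velusi]) shows [s] unchanged in both environments, so [s] cannot be basic with [ʃ] derived before the CAUS suffix.
The alternation reflects depalatalization: palato-alveolar /tʃ/ and /ʃ/ become [k] and [s] when no front vowel follows. /ʃ/ is underlying.
From [nelaʃi] the stem 'river' is /nelaʃ/; when no front vowel follows this yields [nelasɔ].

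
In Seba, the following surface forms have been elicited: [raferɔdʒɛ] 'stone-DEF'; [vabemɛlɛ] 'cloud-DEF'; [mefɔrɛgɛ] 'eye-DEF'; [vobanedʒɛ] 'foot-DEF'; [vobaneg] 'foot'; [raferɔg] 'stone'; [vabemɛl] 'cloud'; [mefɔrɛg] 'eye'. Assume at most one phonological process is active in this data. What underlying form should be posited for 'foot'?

/vobanedʒ/

'foot' shows [g] ~ [dʒ] at the end of the stem ([vobaneg] vs [vobanedʒɛ]).
But 'eye' keeps [g] in both environments ([mefɔrɛg], [mefɔrɛgɛ]), so there is no rule changing /g/ to [dʒ] before the DEF suffix.
The alternation reflects depalatalization: palato-alveolar /dʒ/ becomes [g] when no front vowel follows. /dʒ/ is underlying.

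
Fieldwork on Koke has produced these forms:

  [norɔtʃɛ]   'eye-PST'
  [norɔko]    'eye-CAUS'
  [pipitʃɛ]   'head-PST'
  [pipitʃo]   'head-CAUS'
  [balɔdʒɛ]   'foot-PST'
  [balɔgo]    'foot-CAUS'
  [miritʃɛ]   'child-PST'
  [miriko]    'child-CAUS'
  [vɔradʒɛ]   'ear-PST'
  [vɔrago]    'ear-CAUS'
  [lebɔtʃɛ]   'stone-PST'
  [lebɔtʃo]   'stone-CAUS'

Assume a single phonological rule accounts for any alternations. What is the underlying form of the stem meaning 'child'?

'child' shows [tʃ] ~ [k] at the end of the stem ([miritʃɛ] vs [miriko]).
Compare 'head', with invariant [tʃ] in [pipitʃɛ] and [pipitʃo]: an analysis with underlying /tʃ/ and a rule producing [k] before the CAUS suffix would wrongly predict alternation here too.
The underlying segment must be /k/; /k/ and /g/ become palato-alveolar [tʃ] and [dʒ] before a front vowel, yielding [tʃ] there.
So 'child' = /mirik/.

/mirik/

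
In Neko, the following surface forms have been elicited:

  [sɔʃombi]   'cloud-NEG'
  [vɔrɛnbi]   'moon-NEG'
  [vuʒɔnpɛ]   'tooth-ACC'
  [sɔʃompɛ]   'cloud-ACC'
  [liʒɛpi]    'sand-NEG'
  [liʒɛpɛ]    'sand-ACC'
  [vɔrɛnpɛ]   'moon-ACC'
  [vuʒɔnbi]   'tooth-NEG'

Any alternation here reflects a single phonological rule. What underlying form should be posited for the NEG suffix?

The NEG suffix surfaces as [-bi] and [-pi], depending on the final segment of the stem.
The ACC suffix, which begins with [p], is invariant after every stem; so [p] is not altered by any rule here.
The NEG suffix is therefore /-bi/ underlyingly, with post-vocalic devoicing: voiced stops become voiceless after a vowel.

/-bi/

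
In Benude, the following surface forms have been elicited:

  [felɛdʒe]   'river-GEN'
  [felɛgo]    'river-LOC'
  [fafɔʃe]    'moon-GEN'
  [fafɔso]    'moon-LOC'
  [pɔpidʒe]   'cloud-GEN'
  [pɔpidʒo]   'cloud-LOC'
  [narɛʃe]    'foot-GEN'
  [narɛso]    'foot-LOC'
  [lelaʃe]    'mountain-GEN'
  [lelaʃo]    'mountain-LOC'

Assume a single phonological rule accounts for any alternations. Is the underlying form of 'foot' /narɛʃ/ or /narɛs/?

/narɛs/

In [narɛʃe] and [narɛso] the final segment of 'foot' alternates: [ʃ] ~ [s].
The stem 'mountain' ([lelaʃe], [lelaʃo]) shows [ʃ] unchanged in both environments, so [ʃ] cannot be basic with [s] derived before the LOC suffix.
The underlying segment must be /s/; /g/ and /s/ become palato-alveolar [dʒ] and [ʃ] before a front vowel, yielding [ʃ] there.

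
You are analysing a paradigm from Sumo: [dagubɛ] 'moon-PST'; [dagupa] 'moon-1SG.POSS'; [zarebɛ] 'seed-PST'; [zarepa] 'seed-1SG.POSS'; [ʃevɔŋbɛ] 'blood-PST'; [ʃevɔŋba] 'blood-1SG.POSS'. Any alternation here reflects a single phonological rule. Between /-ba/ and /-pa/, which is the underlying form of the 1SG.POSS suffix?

The 1SG.POSS morpheme has two allomorphs, [-ba] and [-pa].
The PST suffix, which begins with [b], is invariant after every stem; so [b] is not altered by any rule here.
So the underlying form is /-pa/, and voiceless stops become voiced after a nasal.

/-pa/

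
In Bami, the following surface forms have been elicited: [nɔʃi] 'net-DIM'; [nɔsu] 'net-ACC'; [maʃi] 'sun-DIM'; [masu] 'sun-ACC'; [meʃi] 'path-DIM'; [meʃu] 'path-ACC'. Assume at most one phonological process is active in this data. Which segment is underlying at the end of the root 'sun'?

/s/

The root 'sun' surfaces as [maʃi] and [masu], with a stem-final [ʃ] ~ [s] alternation.
The stem 'path' ([meʃi], [meʃu]) shows [ʃ] unchanged in both environments, so [ʃ] cannot be basic with [s] derived before the ACC suffix.
So /s/ is underlying, and a rule of palatalization before a front vowel — /s/ becomes palato-alveolar [ʃ] before a front vowel — gives [ʃ].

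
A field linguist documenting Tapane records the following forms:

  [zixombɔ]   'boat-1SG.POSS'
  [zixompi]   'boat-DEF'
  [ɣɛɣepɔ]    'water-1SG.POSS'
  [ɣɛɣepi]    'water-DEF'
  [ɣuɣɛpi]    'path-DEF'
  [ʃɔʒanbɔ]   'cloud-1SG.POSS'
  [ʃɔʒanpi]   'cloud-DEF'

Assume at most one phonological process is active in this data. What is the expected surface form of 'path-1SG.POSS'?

The 1SG.POSS suffix surfaces as [-bɔ] and [-pɔ], depending on the final segment of the stem.
By contrast the DEF suffix keeps its initial [p] throughout — that segment must be underlying.
So the underlying form is /-bɔ/, and voiced stops become voiceless after a vowel.
After 'path', which ends in a vowel, the suffix surfaces as [-pɔ], giving [ɣuɣɛpɔ].

[ɣuɣɛpɔ]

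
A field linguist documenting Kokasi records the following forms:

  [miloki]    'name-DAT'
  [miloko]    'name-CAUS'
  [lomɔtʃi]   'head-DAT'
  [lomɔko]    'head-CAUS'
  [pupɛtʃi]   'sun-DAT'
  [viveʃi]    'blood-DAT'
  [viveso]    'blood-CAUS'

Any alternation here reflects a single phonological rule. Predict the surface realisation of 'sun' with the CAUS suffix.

[pupɛko]

The root 'head' surfaces as [lomɔtʃi] and [lomɔko], with a stem-final [tʃ] ~ [k] alternation.
The stem 'name' ([miloki], [miloko]) shows [k] unchanged in both environments, so [k] cannot be basic with [tʃ] derived before the DAT suffix.
The underlying segment must be /tʃ/; palato-alveolar /tʃ/ and /ʃ/ become [k] and [s] when no front vowel follows, yielding [k] there.
From [pupɛtʃi] the stem 'sun' is /pupɛtʃ/; when no front vowel follows this yields [pupɛko].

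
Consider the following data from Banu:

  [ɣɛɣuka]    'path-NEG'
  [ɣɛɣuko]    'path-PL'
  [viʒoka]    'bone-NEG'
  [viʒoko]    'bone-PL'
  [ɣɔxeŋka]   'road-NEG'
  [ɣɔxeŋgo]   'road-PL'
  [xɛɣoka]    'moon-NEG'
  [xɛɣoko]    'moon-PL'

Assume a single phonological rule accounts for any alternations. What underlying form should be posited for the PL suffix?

/-go/

The PL suffix surfaces as [-go] and [-ko], depending on the final segment of the stem.
The NEG suffix, which begins with [k], is invariant after every stem; so [k] is not altered by any rule here.
The PL suffix is therefore /-go/ underlyingly, with post-vocalic devoicing: voiced stops become voiceless after a vowel.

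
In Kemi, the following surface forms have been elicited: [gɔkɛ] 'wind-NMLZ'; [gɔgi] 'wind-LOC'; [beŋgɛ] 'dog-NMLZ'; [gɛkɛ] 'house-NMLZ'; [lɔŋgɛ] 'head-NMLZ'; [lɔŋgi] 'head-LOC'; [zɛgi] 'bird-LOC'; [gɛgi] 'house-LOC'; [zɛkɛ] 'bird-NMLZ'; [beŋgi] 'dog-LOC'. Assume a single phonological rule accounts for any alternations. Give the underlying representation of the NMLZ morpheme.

The NMLZ suffix surfaces as [-gɛ] and [-kɛ], depending on the final segment of the stem.
The LOC suffix, which begins with [g], is invariant after every stem; so [g] is not altered by any rule here.
So the underlying form is /-kɛ/, and voiceless stops become voiced after a nasal.

/-kɛ/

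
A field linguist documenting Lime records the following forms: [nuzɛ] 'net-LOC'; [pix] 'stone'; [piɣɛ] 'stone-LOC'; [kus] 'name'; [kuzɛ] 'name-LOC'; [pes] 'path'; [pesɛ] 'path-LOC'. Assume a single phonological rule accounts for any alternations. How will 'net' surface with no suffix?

'name' shows [s] ~ [z] at the end of the stem ([kus] vs [kuzɛ]).
If /s/ were underlying and a rule turned it into [z] before the LOC suffix, 'path' would also alternate; but it has [s] in both [pes] and [pesɛ].
Therefore /z/ is basic and [s] is derived by word-final obstruent devoicing (voiced obstruents become voiceless word-finally).
The one attested form of 'net', [nuzɛ], shows underlying /nuz/. Applying the same rule word-finally gives [nus].

[nus]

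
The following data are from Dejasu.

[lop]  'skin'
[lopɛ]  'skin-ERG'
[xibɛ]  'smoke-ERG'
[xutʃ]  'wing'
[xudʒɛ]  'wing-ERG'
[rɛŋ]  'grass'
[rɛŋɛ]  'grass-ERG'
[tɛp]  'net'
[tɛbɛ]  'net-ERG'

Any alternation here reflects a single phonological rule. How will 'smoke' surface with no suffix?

In [tɛp] and [tɛbɛ] the final segment of 'net' alternates: [p] ~ [b].
The stem 'skin' ([lop], [lopɛ]) shows [p] unchanged in both environments, so [p] cannot be basic with [b] derived before the ERG suffix.
The underlying segment must be /b/; voiced obstruents become voiceless word-finally, yielding [p] there.
From [xibɛ] the stem 'smoke' is /xib/; word-finally this yields [xip].

[xip]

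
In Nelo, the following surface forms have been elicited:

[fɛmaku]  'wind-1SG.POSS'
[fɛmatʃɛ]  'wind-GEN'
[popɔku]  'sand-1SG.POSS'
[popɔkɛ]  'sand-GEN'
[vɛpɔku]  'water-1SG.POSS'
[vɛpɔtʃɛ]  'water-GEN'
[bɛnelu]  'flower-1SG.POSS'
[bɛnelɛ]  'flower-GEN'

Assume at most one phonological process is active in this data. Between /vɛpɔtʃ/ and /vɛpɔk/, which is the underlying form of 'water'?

/vɛpɔtʃ/

In [vɛpɔku] and [vɛpɔtʃɛ] the final segment of 'water' alternates: [k] ~ [tʃ].
The stem 'sand' ([popɔku], [popɔkɛ]) shows [k] unchanged in both environments, so [k] cannot be basic with [tʃ] derived before the GEN suffix.
The alternation reflects depalatalization: palato-alveolar /tʃ/ becomes [k] when no front vowel follows. /tʃ/ is underlying.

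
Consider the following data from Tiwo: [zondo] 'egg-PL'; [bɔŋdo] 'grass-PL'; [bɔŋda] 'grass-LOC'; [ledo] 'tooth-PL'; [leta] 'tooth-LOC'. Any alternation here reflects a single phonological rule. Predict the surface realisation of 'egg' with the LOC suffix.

[zonda]

The LOC morpheme has two allomorphs, [-da] and [-ta].
The PL suffix, which begins with [d], is invariant after every stem; so [d] is not altered by any rule here.
The LOC suffix is therefore /-ta/ underlyingly, with post-nasal voicing: voiceless stops become voiced after a nasal.
After 'egg', which ends in a nasal, the suffix surfaces as [-da], giving [zonda].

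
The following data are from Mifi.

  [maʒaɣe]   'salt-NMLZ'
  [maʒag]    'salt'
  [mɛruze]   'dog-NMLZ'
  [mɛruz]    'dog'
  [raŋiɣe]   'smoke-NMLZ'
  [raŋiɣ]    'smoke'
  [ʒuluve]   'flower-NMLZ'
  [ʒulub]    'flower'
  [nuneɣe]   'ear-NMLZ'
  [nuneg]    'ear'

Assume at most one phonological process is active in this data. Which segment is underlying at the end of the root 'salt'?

/g/

The stem for 'salt' ends in [ɣ] in [maʒaɣe] but [g] in [maʒag].
The stem 'smoke' ([raŋiɣe], [raŋiɣ]) shows [ɣ] unchanged in both environments, so [ɣ] cannot be basic with [g] derived in isolation.
Therefore /g/ is basic and [ɣ] is derived by intervocalic spirantization (voiced stops become fricatives between vowels).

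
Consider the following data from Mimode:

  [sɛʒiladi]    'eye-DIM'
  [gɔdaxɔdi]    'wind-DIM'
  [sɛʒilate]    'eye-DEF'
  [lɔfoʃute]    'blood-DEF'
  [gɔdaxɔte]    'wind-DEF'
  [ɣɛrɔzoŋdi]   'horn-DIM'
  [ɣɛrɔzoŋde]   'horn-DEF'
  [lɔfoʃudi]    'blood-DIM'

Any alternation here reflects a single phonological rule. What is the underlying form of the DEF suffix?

The DEF suffix surfaces as [-de] and [-te], depending on the final segment of the stem.
By contrast the DIM suffix keeps its initial [d] throughout — that segment must be underlying.
So the underlying form is /-te/, and voiceless stops become voiced after a nasal.

/-te/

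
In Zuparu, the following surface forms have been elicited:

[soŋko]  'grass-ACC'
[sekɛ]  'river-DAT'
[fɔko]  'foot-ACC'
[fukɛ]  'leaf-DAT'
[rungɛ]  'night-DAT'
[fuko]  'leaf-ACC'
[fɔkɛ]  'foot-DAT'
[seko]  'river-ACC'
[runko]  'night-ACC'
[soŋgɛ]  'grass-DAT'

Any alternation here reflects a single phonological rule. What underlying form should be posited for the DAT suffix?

/-gɛ/

The DAT morpheme has two allomorphs, [-gɛ] and [-kɛ].
By contrast the ACC suffix keeps its initial [k] throughout — that segment must be underlying.
The DAT suffix is therefore /-gɛ/ underlyingly, with post-vocalic devoicing: voiced stops become voiceless after a vowel.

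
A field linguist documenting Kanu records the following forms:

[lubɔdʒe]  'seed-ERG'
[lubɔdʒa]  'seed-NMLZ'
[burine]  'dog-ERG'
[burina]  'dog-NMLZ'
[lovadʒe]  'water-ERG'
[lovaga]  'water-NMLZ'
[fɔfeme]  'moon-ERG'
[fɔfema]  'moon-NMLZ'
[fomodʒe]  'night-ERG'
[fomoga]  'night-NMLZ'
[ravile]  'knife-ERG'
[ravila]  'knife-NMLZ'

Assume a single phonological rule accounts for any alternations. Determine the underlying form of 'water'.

The root 'water' surfaces as [lovadʒe] and [lovaga], with a stem-final [dʒ] ~ [g] alternation.
The stem 'seed' ([lubɔdʒe], [lubɔdʒa]) shows [dʒ] unchanged in both environments, so [dʒ] cannot be basic with [g] derived before the NMLZ suffix.
The underlying segment must be /g/; /g/ becomes palato-alveolar [dʒ] before a front vowel, yielding [dʒ] there.

/lovag/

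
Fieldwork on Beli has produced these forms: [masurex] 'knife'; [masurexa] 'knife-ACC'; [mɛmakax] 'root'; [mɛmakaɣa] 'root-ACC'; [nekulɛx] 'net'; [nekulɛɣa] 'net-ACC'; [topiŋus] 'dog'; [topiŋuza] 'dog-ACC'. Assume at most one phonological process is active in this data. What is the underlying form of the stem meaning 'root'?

The root 'root' surfaces as [mɛmakax] and [mɛmakaɣa], with a stem-final [x] ~ [ɣ] alternation.
Compare 'knife', with invariant [x] in [masurex] and [masurexa]: an analysis with underlying /x/ and a rule producing [ɣ] before the ACC suffix would wrongly predict alternation here too.
So /ɣ/ is underlying, and a rule of word-final obstruent devoicing — voiced obstruents become voiceless word-finally — gives [x].
So 'root' = /mɛmakaɣ/.

/mɛmakaɣ/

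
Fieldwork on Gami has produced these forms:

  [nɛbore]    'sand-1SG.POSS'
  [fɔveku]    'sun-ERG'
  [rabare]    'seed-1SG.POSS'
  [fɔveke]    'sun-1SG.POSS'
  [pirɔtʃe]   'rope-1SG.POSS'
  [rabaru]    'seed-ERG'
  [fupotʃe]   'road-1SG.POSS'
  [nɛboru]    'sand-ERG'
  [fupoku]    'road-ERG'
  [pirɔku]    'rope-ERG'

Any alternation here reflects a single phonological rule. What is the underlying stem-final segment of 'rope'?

'rope' shows [tʃ] ~ [k] at the end of the stem ([pirɔtʃe] vs [pirɔku]).
But 'sun' keeps [k] in both environments ([fɔveke], [fɔveku]), so there is no rule changing /k/ to [tʃ] before the 1SG.POSS suffix.
The underlying segment must be /tʃ/; palato-alveolar /tʃ/ becomes [k] when no front vowel follows, yielding [k] there.

/tʃ/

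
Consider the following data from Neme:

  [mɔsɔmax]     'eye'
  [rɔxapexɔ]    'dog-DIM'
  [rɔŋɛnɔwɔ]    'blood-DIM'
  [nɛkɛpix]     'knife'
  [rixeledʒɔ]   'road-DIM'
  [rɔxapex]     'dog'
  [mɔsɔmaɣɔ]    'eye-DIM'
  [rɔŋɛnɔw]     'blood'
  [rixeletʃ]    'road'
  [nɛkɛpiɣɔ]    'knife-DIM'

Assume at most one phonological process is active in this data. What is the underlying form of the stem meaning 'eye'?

/mɔsɔmaɣ/

The root 'eye' surfaces as [mɔsɔmax] and [mɔsɔmaɣɔ], with a stem-final [x] ~ [ɣ] alternation.
If /x/ were underlying and a rule turned it into [ɣ] before the DIM suffix, 'dog' would also alternate; but it has [x] in both [rɔxapex] and [rɔxapexɔ].
So /ɣ/ is underlying, and a rule of word-final obstruent devoicing — voiced obstruents become voiceless word-finally — gives [x].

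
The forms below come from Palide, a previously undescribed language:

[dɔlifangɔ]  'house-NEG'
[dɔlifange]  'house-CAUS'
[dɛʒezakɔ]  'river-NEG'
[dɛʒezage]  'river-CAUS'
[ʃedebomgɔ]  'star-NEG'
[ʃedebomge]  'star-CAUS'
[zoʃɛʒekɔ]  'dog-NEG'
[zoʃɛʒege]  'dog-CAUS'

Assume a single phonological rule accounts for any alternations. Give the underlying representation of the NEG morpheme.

The NEG morpheme has two allomorphs, [-gɔ] and [-kɔ].
By contrast the CAUS suffix keeps its initial [g] throughout — that segment must be underlying.
So the underlying form is /-kɔ/, and voiceless stops become voiced after a nasal.

/-kɔ/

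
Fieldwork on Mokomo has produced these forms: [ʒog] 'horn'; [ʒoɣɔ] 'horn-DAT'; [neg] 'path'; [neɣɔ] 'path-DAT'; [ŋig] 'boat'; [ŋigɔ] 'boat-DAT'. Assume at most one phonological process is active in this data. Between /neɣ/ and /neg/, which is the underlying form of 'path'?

The stem for 'path' ends in [g] in [neg] but [ɣ] in [neɣɔ].
The stem 'boat' ([ŋig], [ŋigɔ]) shows [g] unchanged in both environments, so [g] cannot be basic with [ɣ] derived before the DAT suffix.
The underlying segment must be /ɣ/; voiced fricatives become stops word-finally, yielding [g] there.

/neɣ/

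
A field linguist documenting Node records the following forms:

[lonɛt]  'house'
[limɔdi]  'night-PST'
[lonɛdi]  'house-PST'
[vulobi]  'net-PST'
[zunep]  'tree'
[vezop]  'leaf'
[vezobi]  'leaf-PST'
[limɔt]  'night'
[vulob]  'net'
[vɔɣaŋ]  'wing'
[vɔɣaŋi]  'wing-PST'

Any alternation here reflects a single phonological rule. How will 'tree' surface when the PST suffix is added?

[zunebi]

The root 'leaf' surfaces as [vezop] and [vezobi], with a stem-final [p] ~ [b] alternation.
If /b/ were underlying and a rule turned it into [p] in isolation, 'net' would also alternate; but it has [b] in both [vulob] and [vulobi].
The alternation reflects intervocalic voicing: voiceless stops become voiced between vowels. /p/ is underlying.
The one attested form of 'tree', [zunep], shows underlying /zunep/. Applying the same rule between vowels gives [zunebi].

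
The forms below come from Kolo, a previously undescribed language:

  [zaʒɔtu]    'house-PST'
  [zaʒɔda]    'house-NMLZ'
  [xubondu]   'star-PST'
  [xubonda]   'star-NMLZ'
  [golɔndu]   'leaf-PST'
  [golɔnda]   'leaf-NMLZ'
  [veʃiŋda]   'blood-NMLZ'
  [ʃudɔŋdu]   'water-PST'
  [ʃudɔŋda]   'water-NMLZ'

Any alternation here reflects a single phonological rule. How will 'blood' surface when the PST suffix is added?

The PST morpheme has two allomorphs, [-du] and [-tu].
By contrast the NMLZ suffix keeps its initial [d] throughout — that segment must be underlying.
The PST suffix is therefore /-tu/ underlyingly, with post-nasal voicing: voiceless stops become voiced after a nasal.
After 'blood', which ends in a nasal, the suffix surfaces as [-du], giving [veʃiŋdu].

[veʃiŋdu]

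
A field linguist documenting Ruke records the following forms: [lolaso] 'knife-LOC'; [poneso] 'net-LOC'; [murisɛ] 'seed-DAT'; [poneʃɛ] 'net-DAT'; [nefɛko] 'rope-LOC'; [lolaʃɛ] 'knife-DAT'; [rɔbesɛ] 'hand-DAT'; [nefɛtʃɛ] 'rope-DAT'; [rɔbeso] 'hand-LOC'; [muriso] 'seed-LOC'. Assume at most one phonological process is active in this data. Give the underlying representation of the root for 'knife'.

In [lolaso] and [lolaʃɛ] the final segment of 'knife' alternates: [s] ~ [ʃ].
If /s/ were underlying and a rule turned it into [ʃ] before the DAT suffix, 'seed' would also alternate; but it has [s] in both [muriso] and [murisɛ].
The underlying segment must be /ʃ/; palato-alveolar /tʃ/ and /ʃ/ become [k] and [s] when no front vowel follows, yielding [s] there.
The underlying form of 'knife' is therefore /lolaʃ/.

/lolaʃ/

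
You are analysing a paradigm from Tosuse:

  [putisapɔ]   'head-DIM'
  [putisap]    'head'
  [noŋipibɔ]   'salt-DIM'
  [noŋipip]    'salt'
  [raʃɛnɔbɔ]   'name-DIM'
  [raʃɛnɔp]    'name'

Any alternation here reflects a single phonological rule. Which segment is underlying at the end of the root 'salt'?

/b/

In [noŋipibɔ] and [noŋipip] the final segment of 'salt' alternates: [b] ~ [p].
The stem 'head' ([putisapɔ], [putisap]) shows [p] unchanged in both environments, so [p] cannot be basic with [b] derived before the DIM suffix.
Therefore /b/ is basic and [p] is derived by word-final obstruent devoicing (voiced obstruents become voiceless word-finally).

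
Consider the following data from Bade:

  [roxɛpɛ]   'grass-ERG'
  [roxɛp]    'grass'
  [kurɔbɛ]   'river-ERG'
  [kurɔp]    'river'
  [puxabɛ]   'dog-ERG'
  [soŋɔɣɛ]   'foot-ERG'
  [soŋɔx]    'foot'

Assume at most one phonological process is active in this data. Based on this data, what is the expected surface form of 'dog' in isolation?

[puxap]

In [kurɔbɛ] and [kurɔp] the final segment of 'river' alternates: [b] ~ [p].
The stem 'grass' ([roxɛpɛ], [roxɛp]) shows [p] unchanged in both environments, so [p] cannot be basic with [b] derived before the ERG suffix.
The underlying segment must be /b/; voiced obstruents become voiceless word-finally, yielding [p] there.
The one attested form of 'dog', [puxabɛ], shows underlying /puxab/. Applying the same rule word-finally gives [puxap].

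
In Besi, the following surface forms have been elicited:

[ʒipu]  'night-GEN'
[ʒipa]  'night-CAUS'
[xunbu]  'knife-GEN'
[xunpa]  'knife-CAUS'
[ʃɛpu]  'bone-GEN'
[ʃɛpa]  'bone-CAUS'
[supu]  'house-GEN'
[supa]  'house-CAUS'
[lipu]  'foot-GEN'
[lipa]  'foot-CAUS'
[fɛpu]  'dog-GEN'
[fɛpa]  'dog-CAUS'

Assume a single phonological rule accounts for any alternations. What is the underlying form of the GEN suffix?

/-bu/

The GEN morpheme has two allomorphs, [-bu] and [-pu].
By contrast the CAUS suffix keeps its initial [p] throughout — that segment must be underlying.
The GEN suffix is therefore /-bu/ underlyingly, with post-vocalic devoicing: voiced stops become voiceless after a vowel.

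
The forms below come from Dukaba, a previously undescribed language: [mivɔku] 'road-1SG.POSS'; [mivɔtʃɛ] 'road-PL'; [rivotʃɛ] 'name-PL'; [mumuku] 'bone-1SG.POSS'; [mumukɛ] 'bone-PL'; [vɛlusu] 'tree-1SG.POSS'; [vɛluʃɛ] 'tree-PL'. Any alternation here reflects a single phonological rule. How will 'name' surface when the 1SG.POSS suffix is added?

[rivoku]

'road' shows [k] ~ [tʃ] at the end of the stem ([mivɔku] vs [mivɔtʃɛ]).
Compare 'bone', with invariant [k] in [mumuku] and [mumukɛ]: an analysis with underlying /k/ and a rule producing [tʃ] before the PL suffix would wrongly predict alternation here too.
The alternation reflects depalatalization: palato-alveolar /tʃ/ and /ʃ/ become [k] and [s] when no front vowel follows. /tʃ/ is underlying.
The one attested form of 'name', [rivotʃɛ], shows underlying /rivotʃ/. Applying the same rule when no front vowel follows gives [rivoku].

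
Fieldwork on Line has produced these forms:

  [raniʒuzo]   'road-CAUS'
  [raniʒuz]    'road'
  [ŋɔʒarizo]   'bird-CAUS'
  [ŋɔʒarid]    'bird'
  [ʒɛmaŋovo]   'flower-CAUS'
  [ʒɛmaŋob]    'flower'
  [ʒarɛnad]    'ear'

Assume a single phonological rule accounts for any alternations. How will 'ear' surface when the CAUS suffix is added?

[ʒarɛnazo]

In [ŋɔʒarizo] and [ŋɔʒarid] the final segment of 'bird' alternates: [z] ~ [d].
The stem 'road' ([raniʒuzo], [raniʒuz]) shows [z] unchanged in both environments, so [z] cannot be basic with [d] derived in isolation.
The alternation reflects intervocalic spirantization: voiced stops become fricatives between vowels. /d/ is underlying.
The one attested form of 'ear', [ʒarɛnad], shows underlying /ʒarɛnad/. Applying the same rule between vowels gives [ʒarɛnazo].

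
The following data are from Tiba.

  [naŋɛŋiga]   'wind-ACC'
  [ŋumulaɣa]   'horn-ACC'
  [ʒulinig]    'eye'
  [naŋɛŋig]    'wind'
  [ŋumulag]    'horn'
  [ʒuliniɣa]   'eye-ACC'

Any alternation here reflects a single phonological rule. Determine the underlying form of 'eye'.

/ʒuliniɣ/

The root 'eye' surfaces as [ʒulinig] and [ʒuliniɣa], with a stem-final [g] ~ [ɣ] alternation.
The stem 'wind' ([naŋɛŋig], [naŋɛŋiga]) shows [g] unchanged in both environments, so [g] cannot be basic with [ɣ] derived before the ACC suffix.
The underlying segment must be /ɣ/; voiced fricatives become stops word-finally, yielding [g] there.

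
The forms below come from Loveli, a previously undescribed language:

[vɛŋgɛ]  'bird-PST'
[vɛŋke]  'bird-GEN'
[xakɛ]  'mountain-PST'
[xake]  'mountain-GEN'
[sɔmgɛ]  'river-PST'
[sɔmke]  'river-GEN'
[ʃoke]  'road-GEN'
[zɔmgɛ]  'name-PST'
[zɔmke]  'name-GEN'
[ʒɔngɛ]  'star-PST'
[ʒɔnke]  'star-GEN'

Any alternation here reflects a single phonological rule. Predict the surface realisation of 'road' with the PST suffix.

[ʃokɛ]

The PST suffix surfaces as [-gɛ] and [-kɛ], depending on the final segment of the stem.
The GEN suffix, which begins with [k], is invariant after every stem; so [k] is not altered by any rule here.
So the underlying form is /-gɛ/, and voiced stops become voiceless after a vowel.
After 'road', which ends in a vowel, the suffix surfaces as [-kɛ], giving [ʃokɛ].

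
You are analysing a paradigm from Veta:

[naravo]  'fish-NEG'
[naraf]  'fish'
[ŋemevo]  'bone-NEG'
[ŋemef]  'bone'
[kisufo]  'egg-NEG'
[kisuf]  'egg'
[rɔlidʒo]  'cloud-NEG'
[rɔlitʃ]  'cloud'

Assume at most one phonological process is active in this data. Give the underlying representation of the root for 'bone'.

In [ŋemevo] and [ŋemef] the final segment of 'bone' alternates: [v] ~ [f].
Compare 'egg', with invariant [f] in [kisufo] and [kisuf]: an analysis with underlying /f/ and a rule producing [v] before the NEG suffix would wrongly predict alternation here too.
The underlying segment must be /v/; voiced obstruents become voiceless word-finally, yielding [f] there.
So 'bone' = /ŋemev/.

/ŋemev/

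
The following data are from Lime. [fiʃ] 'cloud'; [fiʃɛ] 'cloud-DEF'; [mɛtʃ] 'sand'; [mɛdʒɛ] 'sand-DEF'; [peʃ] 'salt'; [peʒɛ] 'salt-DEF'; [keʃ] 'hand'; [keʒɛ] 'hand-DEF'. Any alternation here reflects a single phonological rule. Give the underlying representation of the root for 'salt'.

The stem for 'salt' ends in [ʃ] in [peʃ] but [ʒ] in [peʒɛ].
But 'cloud' keeps [ʃ] in both environments ([fiʃ], [fiʃɛ]), so there is no rule changing /ʃ/ to [ʒ] before the DEF suffix.
So /ʒ/ is underlying, and a rule of word-final obstruent devoicing — voiced obstruents become voiceless word-finally — gives [ʃ].
The underlying form of 'salt' is therefore /peʒ/.

/peʒ/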